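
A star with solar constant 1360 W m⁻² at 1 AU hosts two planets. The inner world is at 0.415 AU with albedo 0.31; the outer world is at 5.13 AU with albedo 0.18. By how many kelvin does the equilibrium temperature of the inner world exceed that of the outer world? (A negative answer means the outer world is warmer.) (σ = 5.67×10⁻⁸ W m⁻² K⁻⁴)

T_eq = [S₀(1−A)/(4σd²)]^(1/4), so T ∝ (1−A)^(1/4) / √d.
T₁ = [1360×0.69/(4×5.67×10⁻⁸×0.415²)]^(1/4) = 393.70 K.
T₂ = [1360×0.82/(4×5.67×10⁻⁸×5.13²)]^(1/4) = 116.91 K.

ΔT ≈ 276.8 K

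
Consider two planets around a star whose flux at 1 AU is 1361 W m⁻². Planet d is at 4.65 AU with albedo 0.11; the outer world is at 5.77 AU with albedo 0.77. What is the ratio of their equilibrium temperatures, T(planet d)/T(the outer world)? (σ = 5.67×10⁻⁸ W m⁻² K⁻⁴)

T_eq = [S₀(1−A)/(4σd²)]^(1/4), so T ∝ (1−A)^(1/4) / √d.
T₁ = [1361×0.89/(4×5.67×10⁻⁸×4.65²)]^(1/4) = 125.36 K.
T₂ = [1361×0.23/(4×5.67×10⁻⁸×5.77²)]^(1/4) = 80.24 K.

T₁/T₂ ≈ 1.562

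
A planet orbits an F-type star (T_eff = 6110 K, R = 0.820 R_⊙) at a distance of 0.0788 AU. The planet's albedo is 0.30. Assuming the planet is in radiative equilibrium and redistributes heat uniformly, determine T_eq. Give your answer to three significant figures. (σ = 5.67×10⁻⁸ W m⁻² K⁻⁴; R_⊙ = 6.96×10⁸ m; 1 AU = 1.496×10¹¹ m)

R_⋆ = 0.820 × 6.96×10⁸ = 5.71×10⁸ m.
d = 0.0788 AU = 1.18×10¹⁰ m.
L = 4πR_⋆²σT_⋆⁴ = 4π(5.71×10⁸)² × 5.67×10⁻⁸ × (6110)⁴ = 3.23×10²⁶ W.
S = L/(4πd²) = 1.85×10⁵ W m⁻².
Energy balance: absorbed = emitted ⇒ πR²·S(1−A) = 4πR²·σT_eq⁴, so T_eq⁴ = S(1−A)/(4σ).
T_eq = [1.85×10⁵ × 0.70 / (4 × 5.67×10⁻⁸)]^(1/4) = (5.72×10¹¹)^(1/4) = 870 K.

T_eq ≈ 870 K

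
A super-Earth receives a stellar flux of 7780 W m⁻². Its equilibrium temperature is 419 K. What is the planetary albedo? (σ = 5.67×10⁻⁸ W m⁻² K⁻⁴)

From T_eq⁴ = S(1−A)/(4σ): 1−A = 4σT_eq⁴/S.
1−A = 4 × 5.67×10⁻⁸ × (419)⁴ / 7780 = 0.899.

A ≈ 0.10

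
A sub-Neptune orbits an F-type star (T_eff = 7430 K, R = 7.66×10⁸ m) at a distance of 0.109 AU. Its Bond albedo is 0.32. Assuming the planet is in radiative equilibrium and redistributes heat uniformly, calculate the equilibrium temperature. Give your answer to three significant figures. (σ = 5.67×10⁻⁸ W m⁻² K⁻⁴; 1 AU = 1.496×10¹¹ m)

d = 0.109 AU = 1.63×10¹⁰ m.
L = 4πR_⋆²σT_⋆⁴ = 4π(7.66×10⁸)² × 5.67×10⁻⁸ × (7430)⁴ = 1.27×10²⁷ W.
S = L/(4πd²) = 3.81×10⁵ W m⁻².
Energy balance: absorbed = emitted ⇒ πR²·S(1−A) = 4πR²·σT_eq⁴, so T_eq⁴ = S(1−A)/(4σ).
T_eq = [3.81×10⁵ × 0.68 / (4 × 5.67×10⁻⁸)]^(1/4) = (1.14×10¹²)^(1/4) = 1030 K.

T_eq ≈ 1030 K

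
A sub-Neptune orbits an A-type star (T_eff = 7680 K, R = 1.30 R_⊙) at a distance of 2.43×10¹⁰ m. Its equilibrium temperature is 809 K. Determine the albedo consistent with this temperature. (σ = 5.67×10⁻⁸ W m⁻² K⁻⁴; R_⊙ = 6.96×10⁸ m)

R_⋆ = 1.30 × 6.96×10⁸ = 9.05×10⁸ m.
L = 4πR_⋆²σT_⋆⁴ = 4π(9.05×10⁸)² × 5.67×10⁻⁸ × (7680)⁴ = 2.03×10²⁷ W.
S = L/(4πd²) = 2.73×10⁵ W m⁻².
From T_eq⁴ = S(1−A)/(4σ): 1−A = 4σT_eq⁴/S.
1−A = 4 × 5.67×10⁻⁸ × (809)⁴ / 2.73×10⁵ = 0.355.

A ≈ 0.64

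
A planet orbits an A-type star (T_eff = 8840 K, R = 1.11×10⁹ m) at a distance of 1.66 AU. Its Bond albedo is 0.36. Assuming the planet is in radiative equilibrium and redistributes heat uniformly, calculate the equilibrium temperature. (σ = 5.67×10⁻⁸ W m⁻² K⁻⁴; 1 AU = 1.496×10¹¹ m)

T_eq ≈ 374 K

d = 1.66 AU = 2.48×10¹¹ m.
L = 4πR_⋆²σT_⋆⁴ = 4π(1.11×10⁹)² × 5.67×10⁻⁸ × (8840)⁴ = 5.36×10²⁷ W.
S = L/(4πd²) = 6920 W m⁻².
Energy balance: absorbed = emitted ⇒ πR²·S(1−A) = 4πR²·σT_eq⁴, so T_eq⁴ = S(1−A)/(4σ).
T_eq = [6920 × 0.64 / (4 × 5.67×10⁻⁸)]^(1/4) = (1.95×10¹⁰)^(1/4) = 374 K.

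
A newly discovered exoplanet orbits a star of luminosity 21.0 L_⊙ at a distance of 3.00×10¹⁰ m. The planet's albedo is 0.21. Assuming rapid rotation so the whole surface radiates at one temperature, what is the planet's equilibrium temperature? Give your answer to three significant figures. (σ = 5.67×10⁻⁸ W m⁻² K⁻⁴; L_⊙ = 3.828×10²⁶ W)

L = 21.0 × 3.828×10²⁶ = 8.04×10²⁷ W.
Flux: S = L/(4πd²) = 8.04×10²⁷/(4π×(3.00×10¹⁰)²) = 7.11×10⁵ W m⁻².
Energy balance: absorbed = emitted ⇒ πR²·S(1−A) = 4πR²·σT_eq⁴, so T_eq⁴ = S(1−A)/(4σ).
T_eq = [7.11×10⁵ × 0.79 / (4 × 5.67×10⁻⁸)]^(1/4) = (2.48×10¹²)^(1/4) = 1250 K.

T_eq ≈ 1250 K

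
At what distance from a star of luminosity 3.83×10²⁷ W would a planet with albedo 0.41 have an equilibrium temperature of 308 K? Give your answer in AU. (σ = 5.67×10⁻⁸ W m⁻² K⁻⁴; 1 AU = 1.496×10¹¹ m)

d ≈ 1.98 AU

From T_eq⁴ = L(1−A)/(16πσd²): d = √[L(1−A)/(16πσT_eq⁴)].
d = √[3.83×10²⁷ × 0.59 / (16π × 5.67×10⁻⁸ × (308)⁴)] = 2.97×10¹¹ m = 1.98 AU.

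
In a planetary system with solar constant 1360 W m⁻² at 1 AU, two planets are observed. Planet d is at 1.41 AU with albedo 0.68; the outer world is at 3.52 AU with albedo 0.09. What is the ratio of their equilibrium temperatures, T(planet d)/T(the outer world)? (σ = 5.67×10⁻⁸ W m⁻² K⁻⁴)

T₁/T₂ ≈ 1.217

T_eq = [S₀(1−A)/(4σd²)]^(1/4), so T ∝ (1−A)^(1/4) / √d.
T₁ = [1360×0.32/(4×5.67×10⁻⁸×1.41²)]^(1/4) = 176.26 K.
T₂ = [1360×0.91/(4×5.67×10⁻⁸×3.52²)]^(1/4) = 144.86 K.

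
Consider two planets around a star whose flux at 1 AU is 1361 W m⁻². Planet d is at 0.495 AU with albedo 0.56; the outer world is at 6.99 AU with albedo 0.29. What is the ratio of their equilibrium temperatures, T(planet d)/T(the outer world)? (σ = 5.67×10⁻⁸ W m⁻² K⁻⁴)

T_eq = [S₀(1−A)/(4σd²)]^(1/4), so T ∝ (1−A)^(1/4) / √d.
T₁ = [1361×0.44/(4×5.67×10⁻⁸×0.495²)]^(1/4) = 322.19 K.
T₂ = [1361×0.71/(4×5.67×10⁻⁸×6.99²)]^(1/4) = 96.63 K.

T₁/T₂ ≈ 3.334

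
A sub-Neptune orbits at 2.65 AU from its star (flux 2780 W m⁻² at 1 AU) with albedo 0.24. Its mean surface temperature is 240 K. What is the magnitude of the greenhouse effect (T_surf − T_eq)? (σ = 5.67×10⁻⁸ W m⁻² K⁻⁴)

S = 2780/2.65² = 395.9 W m⁻².
T_eq = [S(1−A)/(4σ)]^(1/4) = [395.9×0.76/(4×5.67×10⁻⁸)]^(1/4) = 190.8 K.
ΔT = T_surf − T_eq = 240 − 190.8.

ΔT ≈ 49.2 K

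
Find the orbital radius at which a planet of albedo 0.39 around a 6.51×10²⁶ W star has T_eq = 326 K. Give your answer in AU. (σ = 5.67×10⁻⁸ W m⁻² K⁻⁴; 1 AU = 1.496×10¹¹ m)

From T_eq⁴ = L(1−A)/(16πσd²): d = √[L(1−A)/(16πσT_eq⁴)].
d = √[6.51×10²⁶ × 0.61 / (16π × 5.67×10⁻⁸ × (326)⁴)] = 1.11×10¹¹ m = 0.742 AU.

d ≈ 0.742 AU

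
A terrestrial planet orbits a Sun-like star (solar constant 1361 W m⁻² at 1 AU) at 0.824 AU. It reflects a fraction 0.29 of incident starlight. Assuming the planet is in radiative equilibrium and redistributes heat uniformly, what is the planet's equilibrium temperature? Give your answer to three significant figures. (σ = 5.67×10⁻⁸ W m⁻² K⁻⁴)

Flux at 0.824 AU: S = 1361/0.824² = 2000 W m⁻².
Energy balance: absorbed = emitted ⇒ πR²·S(1−A) = 4πR²·σT_eq⁴, so T_eq⁴ = S(1−A)/(4σ).
T_eq = [2000 × 0.71 / (4 × 5.67×10⁻⁸)]^(1/4) = (6.28×10⁹)^(1/4) = 281 K.

T_eq ≈ 281 K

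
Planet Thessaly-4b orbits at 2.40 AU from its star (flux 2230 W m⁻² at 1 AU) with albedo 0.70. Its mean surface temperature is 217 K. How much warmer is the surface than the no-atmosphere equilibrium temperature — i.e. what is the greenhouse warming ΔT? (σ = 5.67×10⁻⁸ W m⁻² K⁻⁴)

ΔT ≈ 66.6 K

S = 2230/2.40² = 387.2 W m⁻².
T_eq = [S(1−A)/(4σ)]^(1/4) = [387.2×0.30/(4×5.67×10⁻⁸)]^(1/4) = 150.4 K.
ΔT = T_surf − T_eq = 217 − 150.4.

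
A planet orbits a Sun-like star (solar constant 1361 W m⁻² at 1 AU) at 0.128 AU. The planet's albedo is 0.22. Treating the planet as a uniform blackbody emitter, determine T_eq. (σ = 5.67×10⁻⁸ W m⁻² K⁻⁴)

T_eq ≈ 731 K

Flux at 0.128 AU: S = 1361/0.128² = 8.31×10⁴ W m⁻².
Energy balance: absorbed = emitted ⇒ πR²·S(1−A) = 4πR²·σT_eq⁴, so T_eq⁴ = S(1−A)/(4σ).
T_eq = [8.31×10⁴ × 0.78 / (4 × 5.67×10⁻⁸)]^(1/4) = (2.86×10¹¹)^(1/4) = 731 K.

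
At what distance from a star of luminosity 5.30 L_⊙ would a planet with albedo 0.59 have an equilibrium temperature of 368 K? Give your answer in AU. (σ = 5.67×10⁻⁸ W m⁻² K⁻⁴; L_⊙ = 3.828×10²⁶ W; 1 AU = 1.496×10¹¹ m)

L = 5.30 × 3.828×10²⁶ = 2.03×10²⁷ W.
From T_eq⁴ = L(1−A)/(16πσd²): d = √[L(1−A)/(16πσT_eq⁴)].
d = √[2.03×10²⁷ × 0.41 / (16π × 5.67×10⁻⁸ × (368)⁴)] = 1.26×10¹¹ m = 0.843 AU.

d ≈ 0.843 AU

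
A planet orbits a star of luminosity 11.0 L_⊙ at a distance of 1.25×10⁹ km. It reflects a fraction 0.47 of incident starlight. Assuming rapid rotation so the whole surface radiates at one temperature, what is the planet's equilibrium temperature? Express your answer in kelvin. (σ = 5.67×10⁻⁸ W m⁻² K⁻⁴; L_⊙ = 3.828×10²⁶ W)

T_eq ≈ 150 K

d = 1.25×10⁹ km = 1.25×10¹² m.
L = 11.0 × 3.828×10²⁶ = 4.21×10²⁷ W.
Flux: S = L/(4πd²) = 4.21×10²⁷/(4π×(1.25×10¹²)²) = 214 W m⁻².
Energy balance: absorbed = emitted ⇒ πR²·S(1−A) = 4πR²·σT_eq⁴, so T_eq⁴ = S(1−A)/(4σ).
T_eq = [214 × 0.53 / (4 × 5.67×10⁻⁸)]^(1/4) = (5.01×10⁸)^(1/4) = 150 K.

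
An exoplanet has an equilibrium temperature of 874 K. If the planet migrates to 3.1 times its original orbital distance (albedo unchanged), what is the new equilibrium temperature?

T_eq ∝ L^(1/4) · d^(−1/2).
T′ = 874 / 3.1^(1/2) = 496 K.

T_eq ≈ 496 K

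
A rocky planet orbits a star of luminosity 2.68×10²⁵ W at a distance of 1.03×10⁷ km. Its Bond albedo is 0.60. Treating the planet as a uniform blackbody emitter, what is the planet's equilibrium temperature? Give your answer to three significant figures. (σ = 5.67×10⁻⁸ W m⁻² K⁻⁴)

T_eq ≈ 434 K

d = 1.03×10⁷ km = 1.03×10¹⁰ m.
Flux: S = L/(4πd²) = 2.68×10²⁵/(4π×(1.03×10¹⁰)²) = 2.01×10⁴ W m⁻².
Energy balance: absorbed = emitted ⇒ πR²·S(1−A) = 4πR²·σT_eq⁴, so T_eq⁴ = S(1−A)/(4σ).
T_eq = [2.01×10⁴ × 0.40 / (4 × 5.67×10⁻⁸)]^(1/4) = (3.55×10¹⁰)^(1/4) = 434 K.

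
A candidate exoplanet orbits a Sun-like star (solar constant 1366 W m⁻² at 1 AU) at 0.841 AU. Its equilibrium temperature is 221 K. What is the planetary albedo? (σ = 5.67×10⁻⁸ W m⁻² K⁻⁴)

Flux at 0.841 AU: S = 1366/0.841² = 1930 W m⁻².
From T_eq⁴ = S(1−A)/(4σ): 1−A = 4σT_eq⁴/S.
1−A = 4 × 5.67×10⁻⁸ × (221)⁴ / 1930 = 0.280.

A ≈ 0.72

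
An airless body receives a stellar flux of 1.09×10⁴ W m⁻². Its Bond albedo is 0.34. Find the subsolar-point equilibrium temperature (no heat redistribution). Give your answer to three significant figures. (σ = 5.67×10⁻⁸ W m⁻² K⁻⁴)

At the subsolar point the surface absorbs S(1−A) and emits σT⁴ per unit area — no factor of 4, since only the local patch is in balance.
T = [1.09×10⁴ × 0.66 / 5.67×10⁻⁸]^(1/4) = (1.27×10¹¹)^(1/4) = 597 K.

T_ss ≈ 597 K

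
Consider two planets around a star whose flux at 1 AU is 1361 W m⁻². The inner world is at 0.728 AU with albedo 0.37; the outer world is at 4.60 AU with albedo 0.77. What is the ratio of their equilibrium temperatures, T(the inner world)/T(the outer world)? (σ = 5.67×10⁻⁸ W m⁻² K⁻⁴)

T₁/T₂ ≈ 3.234

T_eq = [S₀(1−A)/(4σd²)]^(1/4), so T ∝ (1−A)^(1/4) / √d.
T₁ = [1361×0.63/(4×5.67×10⁻⁸×0.728²)]^(1/4) = 290.62 K.
T₂ = [1361×0.23/(4×5.67×10⁻⁸×4.60²)]^(1/4) = 89.87 K.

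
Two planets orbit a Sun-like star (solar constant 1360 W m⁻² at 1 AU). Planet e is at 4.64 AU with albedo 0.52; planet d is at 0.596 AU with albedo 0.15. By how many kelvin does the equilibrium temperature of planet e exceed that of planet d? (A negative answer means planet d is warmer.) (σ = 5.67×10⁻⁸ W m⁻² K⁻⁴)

T_eq = [S₀(1−A)/(4σd²)]^(1/4), so T ∝ (1−A)^(1/4) / √d.
T₁ = [1360×0.48/(4×5.67×10⁻⁸×4.64²)]^(1/4) = 107.53 K.
T₂ = [1360×0.85/(4×5.67×10⁻⁸×0.596²)]^(1/4) = 346.10 K.

ΔT ≈ -238.6 K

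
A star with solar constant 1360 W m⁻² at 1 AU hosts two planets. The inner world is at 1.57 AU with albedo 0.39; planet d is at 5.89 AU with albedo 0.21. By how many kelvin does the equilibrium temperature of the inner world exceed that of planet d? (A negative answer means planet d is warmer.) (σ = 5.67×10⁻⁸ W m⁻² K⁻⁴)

ΔT ≈ 88.2 K

T_eq = [S₀(1−A)/(4σd²)]^(1/4), so T ∝ (1−A)^(1/4) / √d.
T₁ = [1360×0.61/(4×5.67×10⁻⁸×1.57²)]^(1/4) = 196.27 K.
T₂ = [1360×0.79/(4×5.67×10⁻⁸×5.89²)]^(1/4) = 108.10 K.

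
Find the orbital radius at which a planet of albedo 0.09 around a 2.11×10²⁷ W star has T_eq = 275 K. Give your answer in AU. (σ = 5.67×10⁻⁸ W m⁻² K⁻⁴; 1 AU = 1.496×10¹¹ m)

From T_eq⁴ = L(1−A)/(16πσd²): d = √[L(1−A)/(16πσT_eq⁴)].
d = √[2.11×10²⁷ × 0.91 / (16π × 5.67×10⁻⁸ × (275)⁴)] = 3.43×10¹¹ m = 2.29 AU.

d ≈ 2.29 AU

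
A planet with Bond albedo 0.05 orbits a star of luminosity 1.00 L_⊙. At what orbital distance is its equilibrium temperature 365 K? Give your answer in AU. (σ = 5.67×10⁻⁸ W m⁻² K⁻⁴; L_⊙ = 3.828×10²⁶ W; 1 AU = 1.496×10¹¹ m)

L = 1.00 × 3.828×10²⁶ = 3.83×10²⁶ W.
From T_eq⁴ = L(1−A)/(16πσd²): d = √[L(1−A)/(16πσT_eq⁴)].
d = √[3.83×10²⁶ × 0.95 / (16π × 5.67×10⁻⁸ × (365)⁴)] = 8.48×10¹⁰ m = 0.567 AU.

d ≈ 0.567 AU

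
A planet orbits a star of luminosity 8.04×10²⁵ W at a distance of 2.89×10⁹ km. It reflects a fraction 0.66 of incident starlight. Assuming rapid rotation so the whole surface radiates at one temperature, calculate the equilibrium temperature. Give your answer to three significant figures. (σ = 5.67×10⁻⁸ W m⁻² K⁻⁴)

d = 2.89×10⁹ km = 2.89×10¹² m.
Flux: S = L/(4πd²) = 8.04×10²⁵/(4π×(2.89×10¹²)²) = 0.766 W m⁻².
Energy balance: absorbed = emitted ⇒ πR²·S(1−A) = 4πR²·σT_eq⁴, so T_eq⁴ = S(1−A)/(4σ).
T_eq = [0.766 × 0.34 / (4 × 5.67×10⁻⁸)]^(1/4) = (1.15×10⁶)^(1/4) = 32.7 K.

T_eq ≈ 32.7 K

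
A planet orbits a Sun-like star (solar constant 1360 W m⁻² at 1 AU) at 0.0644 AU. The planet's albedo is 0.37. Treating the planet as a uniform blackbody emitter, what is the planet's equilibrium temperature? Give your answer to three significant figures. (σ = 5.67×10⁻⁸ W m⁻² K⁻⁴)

T_eq ≈ 977 K

Flux at 0.0644 AU: S = 1360/0.0644² = 3.28×10⁵ W m⁻².
Energy balance: absorbed = emitted ⇒ πR²·S(1−A) = 4πR²·σT_eq⁴, so T_eq⁴ = S(1−A)/(4σ).
T_eq = [3.28×10⁵ × 0.63 / (4 × 5.67×10⁻⁸)]^(1/4) = (9.11×10¹¹)^(1/4) = 977 K.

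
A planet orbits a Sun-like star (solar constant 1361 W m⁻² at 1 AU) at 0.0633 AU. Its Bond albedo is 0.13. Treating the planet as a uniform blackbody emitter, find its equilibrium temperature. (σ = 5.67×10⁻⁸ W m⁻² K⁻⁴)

T_eq ≈ 1070 K

Flux at 0.0633 AU: S = 1361/0.0633² = 3.40×10⁵ W m⁻².
Energy balance: absorbed = emitted ⇒ πR²·S(1−A) = 4πR²·σT_eq⁴, so T_eq⁴ = S(1−A)/(4σ).
T_eq = [3.40×10⁵ × 0.87 / (4 × 5.67×10⁻⁸)]^(1/4) = (1.30×10¹²)^(1/4) = 1070 K.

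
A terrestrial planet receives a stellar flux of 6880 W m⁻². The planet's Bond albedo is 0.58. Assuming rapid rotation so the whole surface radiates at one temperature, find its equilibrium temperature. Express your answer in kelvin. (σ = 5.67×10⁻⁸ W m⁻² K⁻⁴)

T_eq ≈ 336 K

Energy balance: absorbed = emitted ⇒ πR²·S(1−A) = 4πR²·σT_eq⁴, so T_eq⁴ = S(1−A)/(4σ).
T_eq = [6880 × 0.42 / (4 × 5.67×10⁻⁸)]^(1/4) = (1.27×10¹⁰)^(1/4) = 336 K.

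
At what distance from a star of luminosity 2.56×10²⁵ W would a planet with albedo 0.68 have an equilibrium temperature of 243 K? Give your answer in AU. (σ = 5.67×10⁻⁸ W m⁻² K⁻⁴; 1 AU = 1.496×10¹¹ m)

d ≈ 0.192 AU

From T_eq⁴ = L(1−A)/(16πσd²): d = √[L(1−A)/(16πσT_eq⁴)].
d = √[2.56×10²⁵ × 0.32 / (16π × 5.67×10⁻⁸ × (243)⁴)] = 2.87×10¹⁰ m = 0.192 AU.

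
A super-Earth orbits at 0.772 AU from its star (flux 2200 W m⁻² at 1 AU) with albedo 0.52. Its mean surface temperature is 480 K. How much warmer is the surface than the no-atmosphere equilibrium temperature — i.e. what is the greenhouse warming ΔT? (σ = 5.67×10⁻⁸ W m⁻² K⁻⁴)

ΔT ≈ 182.7 K

S = 2200/0.772² = 3691 W m⁻².
T_eq = [S(1−A)/(4σ)]^(1/4) = [3691×0.48/(4×5.67×10⁻⁸)]^(1/4) = 297.3 K.
ΔT = T_surf − T_eq = 480 − 297.3.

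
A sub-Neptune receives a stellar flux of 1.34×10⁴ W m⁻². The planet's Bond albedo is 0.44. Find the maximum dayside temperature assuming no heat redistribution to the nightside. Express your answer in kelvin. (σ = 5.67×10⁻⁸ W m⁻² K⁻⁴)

With no redistribution each surface element balances locally: S(1−A) = σT⁴.
T = [1.34×10⁴ × 0.56 / 5.67×10⁻⁸]^(1/4) = (1.32×10¹¹)^(1/4) = 603 K.

T_ss ≈ 603 K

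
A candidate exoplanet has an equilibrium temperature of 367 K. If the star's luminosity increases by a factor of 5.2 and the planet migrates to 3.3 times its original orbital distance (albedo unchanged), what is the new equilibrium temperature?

T_eq ∝ L^(1/4) · d^(−1/2).
T′ = 367 × 5.2^(1/4) / 3.3^(1/2) = 305 K.

T_eq ≈ 305 K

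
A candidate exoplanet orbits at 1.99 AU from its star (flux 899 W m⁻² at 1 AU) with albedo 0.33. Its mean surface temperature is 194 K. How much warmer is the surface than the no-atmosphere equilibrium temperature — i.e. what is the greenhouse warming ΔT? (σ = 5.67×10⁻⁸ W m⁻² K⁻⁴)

S = 899/1.99² = 227.0 W m⁻².
T_eq = [S(1−A)/(4σ)]^(1/4) = [227.0×0.67/(4×5.67×10⁻⁸)]^(1/4) = 160.9 K.
ΔT = T_surf − T_eq = 194 − 160.9.

ΔT ≈ 33.1 K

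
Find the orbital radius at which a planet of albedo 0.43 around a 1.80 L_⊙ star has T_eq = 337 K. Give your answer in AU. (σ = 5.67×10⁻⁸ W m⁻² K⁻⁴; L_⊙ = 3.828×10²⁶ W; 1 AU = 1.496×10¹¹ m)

L = 1.80 × 3.828×10²⁶ = 6.89×10²⁶ W.
From T_eq⁴ = L(1−A)/(16πσd²): d = √[L(1−A)/(16πσT_eq⁴)].
d = √[6.89×10²⁶ × 0.57 / (16π × 5.67×10⁻⁸ × (337)⁴)] = 1.03×10¹¹ m = 0.691 AU.

d ≈ 0.691 AU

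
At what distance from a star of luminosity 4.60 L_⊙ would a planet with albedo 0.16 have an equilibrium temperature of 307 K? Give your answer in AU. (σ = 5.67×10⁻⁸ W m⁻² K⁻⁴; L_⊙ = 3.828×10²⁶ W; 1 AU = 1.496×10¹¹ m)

L = 4.60 × 3.828×10²⁶ = 1.76×10²⁷ W.
From T_eq⁴ = L(1−A)/(16πσd²): d = √[L(1−A)/(16πσT_eq⁴)].
d = √[1.76×10²⁷ × 0.84 / (16π × 5.67×10⁻⁸ × (307)⁴)] = 2.42×10¹¹ m = 1.62 AU.

d ≈ 1.62 AU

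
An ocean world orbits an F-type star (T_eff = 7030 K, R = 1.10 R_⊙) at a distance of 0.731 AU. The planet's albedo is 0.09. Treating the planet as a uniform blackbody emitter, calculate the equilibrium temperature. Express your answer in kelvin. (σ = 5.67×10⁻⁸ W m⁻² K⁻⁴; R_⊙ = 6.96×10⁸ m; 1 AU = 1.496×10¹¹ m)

R_⋆ = 1.10 × 6.96×10⁸ = 7.66×10⁸ m.
d = 0.731 AU = 1.09×10¹¹ m.
L = 4πR_⋆²σT_⋆⁴ = 4π(7.66×10⁸)² × 5.67×10⁻⁸ × (7030)⁴ = 1.02×10²⁷ W.
S = L/(4πd²) = 6790 W m⁻².
Energy balance: absorbed = emitted ⇒ πR²·S(1−A) = 4πR²·σT_eq⁴, so T_eq⁴ = S(1−A)/(4σ).
T_eq = [6790 × 0.91 / (4 × 5.67×10⁻⁸)]^(1/4) = (2.72×10¹⁰)^(1/4) = 406 K.

T_eq ≈ 406 K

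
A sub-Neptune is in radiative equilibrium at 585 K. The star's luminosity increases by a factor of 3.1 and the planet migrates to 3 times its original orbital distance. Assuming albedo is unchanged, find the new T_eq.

T_eq ≈ 448 K

T_eq ∝ L^(1/4) · d^(−1/2).
T′ = 585 × 3.1^(1/4) / 3^(1/2) = 448 K.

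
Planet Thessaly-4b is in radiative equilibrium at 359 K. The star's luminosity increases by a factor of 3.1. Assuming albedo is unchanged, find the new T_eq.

T_eq ∝ L^(1/4) · d^(−1/2).
T′ = 359 × 3.1^(1/4) = 476 K.

T_eq ≈ 476 K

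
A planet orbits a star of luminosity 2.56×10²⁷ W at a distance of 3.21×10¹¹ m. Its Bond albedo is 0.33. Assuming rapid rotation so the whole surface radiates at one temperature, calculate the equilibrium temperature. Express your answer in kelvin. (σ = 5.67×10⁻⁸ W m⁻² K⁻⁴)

Flux: S = L/(4πd²) = 2.56×10²⁷/(4π×(3.21×10¹¹)²) = 1980 W m⁻².
Energy balance: absorbed = emitted ⇒ πR²·S(1−A) = 4πR²·σT_eq⁴, so T_eq⁴ = S(1−A)/(4σ).
T_eq = [1980 × 0.67 / (4 × 5.67×10⁻⁸)]^(1/4) = (5.84×10⁹)^(1/4) = 276 K.

T_eq ≈ 276 K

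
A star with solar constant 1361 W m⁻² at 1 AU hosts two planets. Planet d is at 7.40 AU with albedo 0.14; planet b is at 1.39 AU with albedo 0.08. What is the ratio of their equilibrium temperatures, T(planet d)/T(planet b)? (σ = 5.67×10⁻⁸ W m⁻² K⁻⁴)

T₁/T₂ ≈ 0.426

T_eq = [S₀(1−A)/(4σd²)]^(1/4), so T ∝ (1−A)^(1/4) / √d.
T₁ = [1361×0.86/(4×5.67×10⁻⁸×7.40²)]^(1/4) = 98.53 K.
T₂ = [1361×0.92/(4×5.67×10⁻⁸×1.39²)]^(1/4) = 231.20 K.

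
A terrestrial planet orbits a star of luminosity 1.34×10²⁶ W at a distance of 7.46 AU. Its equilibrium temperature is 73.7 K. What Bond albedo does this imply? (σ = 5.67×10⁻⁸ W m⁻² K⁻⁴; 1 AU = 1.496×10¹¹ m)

A ≈ 0.22

d = 7.46 AU = 1.12×10¹² m.
Flux: S = L/(4πd²) = 1.34×10²⁶/(4π×(1.12×10¹²)²) = 8.56 W m⁻².
From T_eq⁴ = S(1−A)/(4σ): 1−A = 4σT_eq⁴/S.
1−A = 4 × 5.67×10⁻⁸ × (73.7)⁴ / 8.56 = 0.782.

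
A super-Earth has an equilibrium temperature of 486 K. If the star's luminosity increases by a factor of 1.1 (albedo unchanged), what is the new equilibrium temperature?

T_eq ≈ 498 K

T_eq ∝ L^(1/4) · d^(−1/2).
T′ = 486 × 1.1^(1/4) = 498 K.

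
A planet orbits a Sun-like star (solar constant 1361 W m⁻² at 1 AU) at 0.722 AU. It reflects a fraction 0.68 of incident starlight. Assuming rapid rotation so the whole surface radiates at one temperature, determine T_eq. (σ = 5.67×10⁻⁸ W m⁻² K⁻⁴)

T_eq ≈ 246 K

Flux at 0.722 AU: S = 1361/0.722² = 2610 W m⁻².
Energy balance: absorbed = emitted ⇒ πR²·S(1−A) = 4πR²·σT_eq⁴, so T_eq⁴ = S(1−A)/(4σ).
T_eq = [2610 × 0.32 / (4 × 5.67×10⁻⁸)]^(1/4) = (3.68×10⁹)^(1/4) = 246 K.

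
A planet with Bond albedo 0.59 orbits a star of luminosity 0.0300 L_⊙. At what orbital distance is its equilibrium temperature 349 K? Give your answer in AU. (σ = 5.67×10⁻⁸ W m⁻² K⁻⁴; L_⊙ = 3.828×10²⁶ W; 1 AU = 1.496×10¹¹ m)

d ≈ 0.0705 AU

L = 0.0300 × 3.828×10²⁶ = 1.15×10²⁵ W.
From T_eq⁴ = L(1−A)/(16πσd²): d = √[L(1−A)/(16πσT_eq⁴)].
d = √[1.15×10²⁵ × 0.41 / (16π × 5.67×10⁻⁸ × (349)⁴)] = 1.06×10¹⁰ m = 0.0705 AU.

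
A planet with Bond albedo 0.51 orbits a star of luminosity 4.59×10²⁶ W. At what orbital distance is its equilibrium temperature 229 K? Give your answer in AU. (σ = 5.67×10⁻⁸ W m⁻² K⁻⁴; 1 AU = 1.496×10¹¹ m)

From T_eq⁴ = L(1−A)/(16πσd²): d = √[L(1−A)/(16πσT_eq⁴)].
d = √[4.59×10²⁶ × 0.49 / (16π × 5.67×10⁻⁸ × (229)⁴)] = 1.69×10¹¹ m = 1.13 AU.

d ≈ 1.13 AU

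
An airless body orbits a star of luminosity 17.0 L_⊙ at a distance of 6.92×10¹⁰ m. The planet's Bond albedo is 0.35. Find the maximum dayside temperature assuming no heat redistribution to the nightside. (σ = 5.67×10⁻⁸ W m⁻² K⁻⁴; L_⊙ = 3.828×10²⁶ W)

T_ss ≈ 1060 K

L = 17.0 × 3.828×10²⁶ = 6.51×10²⁷ W.
Flux: S = L/(4πd²) = 6.51×10²⁷/(4π×(6.92×10¹⁰)²) = 1.08×10⁵ W m⁻².
With no redistribution each surface element balances locally: S(1−A) = σT⁴.
T = [1.08×10⁵ × 0.65 / 5.67×10⁻⁸]^(1/4) = (1.24×10¹²)^(1/4) = 1060 K.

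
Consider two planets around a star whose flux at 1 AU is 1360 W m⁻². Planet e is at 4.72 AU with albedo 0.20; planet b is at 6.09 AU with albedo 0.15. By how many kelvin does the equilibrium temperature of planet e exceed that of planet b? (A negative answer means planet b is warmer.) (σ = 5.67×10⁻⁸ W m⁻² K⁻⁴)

T_eq = [S₀(1−A)/(4σd²)]^(1/4), so T ∝ (1−A)^(1/4) / √d.
T₁ = [1360×0.80/(4×5.67×10⁻⁸×4.72²)]^(1/4) = 121.14 K.
T₂ = [1360×0.85/(4×5.67×10⁻⁸×6.09²)]^(1/4) = 108.27 K.

ΔT ≈ 12.9 K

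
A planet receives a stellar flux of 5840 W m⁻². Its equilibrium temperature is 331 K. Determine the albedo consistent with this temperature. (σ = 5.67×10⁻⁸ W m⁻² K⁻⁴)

A ≈ 0.53

From T_eq⁴ = S(1−A)/(4σ): 1−A = 4σT_eq⁴/S.
1−A = 4 × 5.67×10⁻⁸ × (331)⁴ / 5840 = 0.466.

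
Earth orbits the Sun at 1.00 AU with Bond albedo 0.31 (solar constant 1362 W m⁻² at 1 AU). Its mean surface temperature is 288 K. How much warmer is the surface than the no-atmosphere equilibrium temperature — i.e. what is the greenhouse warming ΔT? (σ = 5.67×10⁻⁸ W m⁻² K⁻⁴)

ΔT ≈ 34.3 K

S = 1362/1.00² = 1362 W m⁻².
T_eq = [S(1−A)/(4σ)]^(1/4) = [1362×0.69/(4×5.67×10⁻⁸)]^(1/4) = 253.7 K.
ΔT = T_surf − T_eq = 288 − 253.7.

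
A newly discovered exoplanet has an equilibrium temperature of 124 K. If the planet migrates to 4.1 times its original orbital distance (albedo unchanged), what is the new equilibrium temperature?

T_eq ∝ L^(1/4) · d^(−1/2).
T′ = 124 / 4.1^(1/2) = 61.2 K.

T_eq ≈ 61.2 K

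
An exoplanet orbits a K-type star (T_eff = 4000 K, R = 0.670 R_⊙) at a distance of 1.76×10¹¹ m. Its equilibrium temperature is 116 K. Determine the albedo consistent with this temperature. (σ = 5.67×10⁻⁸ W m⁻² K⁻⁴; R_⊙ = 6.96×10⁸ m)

R_⋆ = 0.670 × 6.96×10⁸ = 4.66×10⁸ m.
L = 4πR_⋆²σT_⋆⁴ = 4π(4.66×10⁸)² × 5.67×10⁻⁸ × (4000)⁴ = 3.97×10²⁵ W.
S = L/(4πd²) = 102 W m⁻².
From T_eq⁴ = S(1−A)/(4σ): 1−A = 4σT_eq⁴/S.
1−A = 4 × 5.67×10⁻⁸ × (116)⁴ / 102 = 0.403.

A ≈ 0.60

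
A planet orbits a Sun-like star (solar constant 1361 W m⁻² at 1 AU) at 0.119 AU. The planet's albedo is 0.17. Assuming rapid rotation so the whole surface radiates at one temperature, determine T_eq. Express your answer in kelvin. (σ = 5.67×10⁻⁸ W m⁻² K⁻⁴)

T_eq ≈ 770 K

Flux at 0.119 AU: S = 1361/0.119² = 9.61×10⁴ W m⁻².
Energy balance: absorbed = emitted ⇒ πR²·S(1−A) = 4πR²·σT_eq⁴, so T_eq⁴ = S(1−A)/(4σ).
T_eq = [9.61×10⁴ × 0.83 / (4 × 5.67×10⁻⁸)]^(1/4) = (3.52×10¹¹)^(1/4) = 770 K.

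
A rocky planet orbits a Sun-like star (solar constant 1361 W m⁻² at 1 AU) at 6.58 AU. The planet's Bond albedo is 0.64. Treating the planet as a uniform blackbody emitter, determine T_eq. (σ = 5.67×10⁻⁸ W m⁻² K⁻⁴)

T_eq ≈ 84.0 K

Flux at 6.58 AU: S = 1361/6.58² = 31.4 W m⁻².
Energy balance: absorbed = emitted ⇒ πR²·S(1−A) = 4πR²·σT_eq⁴, so T_eq⁴ = S(1−A)/(4σ).
T_eq = [31.4 × 0.36 / (4 × 5.67×10⁻⁸)]^(1/4) = (4.99×10⁷)^(1/4) = 84.0 K.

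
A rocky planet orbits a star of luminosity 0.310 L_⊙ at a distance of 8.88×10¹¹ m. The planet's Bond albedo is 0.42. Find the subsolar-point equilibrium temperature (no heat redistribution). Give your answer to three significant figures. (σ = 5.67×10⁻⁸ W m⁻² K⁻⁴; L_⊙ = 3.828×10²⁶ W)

T_ss ≈ 105 K

L = 0.310 × 3.828×10²⁶ = 1.19×10²⁶ W.
Flux: S = L/(4πd²) = 1.19×10²⁶/(4π×(8.88×10¹¹)²) = 12.0 W m⁻².
At the subsolar point the surface absorbs S(1−A) and emits σT⁴ per unit area — no factor of 4, since only the local patch is in balance.
T = [12.0 × 0.58 / 5.67×10⁻⁸]^(1/4) = (1.23×10⁸)^(1/4) = 105 K.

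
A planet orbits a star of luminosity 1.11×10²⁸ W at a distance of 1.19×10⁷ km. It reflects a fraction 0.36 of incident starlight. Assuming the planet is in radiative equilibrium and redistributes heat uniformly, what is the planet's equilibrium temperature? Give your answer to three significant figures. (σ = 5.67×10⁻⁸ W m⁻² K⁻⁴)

T_eq ≈ 2050 K

d = 1.19×10⁷ km = 1.19×10¹⁰ m.
Flux: S = L/(4πd²) = 1.11×10²⁸/(4π×(1.19×10¹⁰)²) = 6.24×10⁶ W m⁻².
Energy balance: absorbed = emitted ⇒ πR²·S(1−A) = 4πR²·σT_eq⁴, so T_eq⁴ = S(1−A)/(4σ).
T_eq = [6.24×10⁶ × 0.64 / (4 × 5.67×10⁻⁸)]^(1/4) = (1.76×10¹³)^(1/4) = 2050 K.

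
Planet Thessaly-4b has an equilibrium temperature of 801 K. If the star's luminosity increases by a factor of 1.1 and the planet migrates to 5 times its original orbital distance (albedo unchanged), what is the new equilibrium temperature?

T_eq ∝ L^(1/4) · d^(−1/2).
T′ = 801 × 1.1^(1/4) / 5^(1/2) = 367 K.

T_eq ≈ 367 K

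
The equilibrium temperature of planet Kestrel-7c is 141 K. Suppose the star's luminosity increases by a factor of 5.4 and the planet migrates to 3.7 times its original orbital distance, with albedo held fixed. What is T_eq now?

T_eq ∝ L^(1/4) · d^(−1/2).
T′ = 141 × 5.4^(1/4) / 3.7^(1/2) = 112 K.

T_eq ≈ 112 K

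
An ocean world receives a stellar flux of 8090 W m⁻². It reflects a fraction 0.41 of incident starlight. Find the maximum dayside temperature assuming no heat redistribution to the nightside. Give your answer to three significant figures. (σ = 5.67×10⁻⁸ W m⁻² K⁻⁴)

With no redistribution each surface element balances locally: S(1−A) = σT⁴.
T = [8090 × 0.59 / 5.67×10⁻⁸]^(1/4) = (8.42×10¹⁰)^(1/4) = 539 K.

T_ss ≈ 539 K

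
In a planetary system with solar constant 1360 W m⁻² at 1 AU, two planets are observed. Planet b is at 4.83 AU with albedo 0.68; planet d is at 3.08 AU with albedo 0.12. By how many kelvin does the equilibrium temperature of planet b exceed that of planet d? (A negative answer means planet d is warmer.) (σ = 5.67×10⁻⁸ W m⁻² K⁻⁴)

ΔT ≈ -58.3 K

T_eq = [S₀(1−A)/(4σd²)]^(1/4), so T ∝ (1−A)^(1/4) / √d.
T₁ = [1360×0.32/(4×5.67×10⁻⁸×4.83²)]^(1/4) = 95.23 K.
T₂ = [1360×0.88/(4×5.67×10⁻⁸×3.08²)]^(1/4) = 153.57 K.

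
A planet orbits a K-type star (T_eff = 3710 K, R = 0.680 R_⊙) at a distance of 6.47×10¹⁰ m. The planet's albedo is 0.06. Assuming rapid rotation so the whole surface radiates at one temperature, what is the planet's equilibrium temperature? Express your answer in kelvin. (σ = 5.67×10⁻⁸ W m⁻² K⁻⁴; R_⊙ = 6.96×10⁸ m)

T_eq ≈ 221 K

R_⋆ = 0.680 × 6.96×10⁸ = 4.73×10⁸ m.
L = 4πR_⋆²σT_⋆⁴ = 4π(4.73×10⁸)² × 5.67×10⁻⁸ × (3710)⁴ = 3.02×10²⁵ W.
S = L/(4πd²) = 575 W m⁻².
Energy balance: absorbed = emitted ⇒ πR²·S(1−A) = 4πR²·σT_eq⁴, so T_eq⁴ = S(1−A)/(4σ).
T_eq = [575 × 0.94 / (4 × 5.67×10⁻⁸)]^(1/4) = (2.38×10⁹)^(1/4) = 221 K.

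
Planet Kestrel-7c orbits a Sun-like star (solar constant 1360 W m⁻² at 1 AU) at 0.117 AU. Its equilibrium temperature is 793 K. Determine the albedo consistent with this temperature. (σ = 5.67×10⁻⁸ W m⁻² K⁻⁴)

Flux at 0.117 AU: S = 1360/0.117² = 9.93×10⁴ W m⁻².
From T_eq⁴ = S(1−A)/(4σ): 1−A = 4σT_eq⁴/S.
1−A = 4 × 5.67×10⁻⁸ × (793)⁴ / 9.93×10⁴ = 0.903.

A ≈ 0.10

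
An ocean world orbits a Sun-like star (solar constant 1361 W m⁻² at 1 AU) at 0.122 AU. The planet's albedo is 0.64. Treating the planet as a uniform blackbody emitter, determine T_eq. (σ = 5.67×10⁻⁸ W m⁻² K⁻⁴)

T_eq ≈ 617 K

Flux at 0.122 AU: S = 1361/0.122² = 9.14×10⁴ W m⁻².
Energy balance: absorbed = emitted ⇒ πR²·S(1−A) = 4πR²·σT_eq⁴, so T_eq⁴ = S(1−A)/(4σ).
T_eq = [9.14×10⁴ × 0.36 / (4 × 5.67×10⁻⁸)]^(1/4) = (1.45×10¹¹)^(1/4) = 617 K.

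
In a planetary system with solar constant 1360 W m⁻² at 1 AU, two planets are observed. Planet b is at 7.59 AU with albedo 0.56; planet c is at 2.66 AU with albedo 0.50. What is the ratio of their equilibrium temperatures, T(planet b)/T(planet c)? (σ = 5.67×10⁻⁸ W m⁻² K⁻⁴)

T₁/T₂ ≈ 0.573

T_eq = [S₀(1−A)/(4σd²)]^(1/4), so T ∝ (1−A)^(1/4) / √d.
T₁ = [1360×0.44/(4×5.67×10⁻⁸×7.59²)]^(1/4) = 82.27 K.
T₂ = [1360×0.50/(4×5.67×10⁻⁸×2.66²)]^(1/4) = 143.47 K.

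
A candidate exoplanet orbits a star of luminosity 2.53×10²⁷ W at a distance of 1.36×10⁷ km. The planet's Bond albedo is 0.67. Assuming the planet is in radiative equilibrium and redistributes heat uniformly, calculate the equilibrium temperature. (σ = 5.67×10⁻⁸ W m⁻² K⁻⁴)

T_eq ≈ 1120 K

d = 1.36×10⁷ km = 1.36×10¹⁰ m.
Flux: S = L/(4πd²) = 2.53×10²⁷/(4π×(1.36×10¹⁰)²) = 1.09×10⁶ W m⁻².
Energy balance: absorbed = emitted ⇒ πR²·S(1−A) = 4πR²·σT_eq⁴, so T_eq⁴ = S(1−A)/(4σ).
T_eq = [1.09×10⁶ × 0.33 / (4 × 5.67×10⁻⁸)]^(1/4) = (1.58×10¹²)^(1/4) = 1120 K.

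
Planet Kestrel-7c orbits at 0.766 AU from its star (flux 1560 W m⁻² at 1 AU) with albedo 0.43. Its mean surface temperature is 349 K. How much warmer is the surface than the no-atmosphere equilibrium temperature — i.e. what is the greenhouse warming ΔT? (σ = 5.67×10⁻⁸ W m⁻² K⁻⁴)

ΔT ≈ 63.1 K

S = 1560/0.766² = 2659 W m⁻².
T_eq = [S(1−A)/(4σ)]^(1/4) = [2659×0.57/(4×5.67×10⁻⁸)]^(1/4) = 285.9 K.
ΔT = T_surf − T_eq = 349 − 285.9.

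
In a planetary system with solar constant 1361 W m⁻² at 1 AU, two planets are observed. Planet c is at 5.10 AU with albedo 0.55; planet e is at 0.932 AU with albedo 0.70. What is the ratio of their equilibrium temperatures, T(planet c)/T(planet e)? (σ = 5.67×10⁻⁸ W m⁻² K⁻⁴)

T_eq = [S₀(1−A)/(4σd²)]^(1/4), so T ∝ (1−A)^(1/4) / √d.
T₁ = [1361×0.45/(4×5.67×10⁻⁸×5.10²)]^(1/4) = 100.94 K.
T₂ = [1361×0.30/(4×5.67×10⁻⁸×0.932²)]^(1/4) = 213.37 K.

T₁/T₂ ≈ 0.473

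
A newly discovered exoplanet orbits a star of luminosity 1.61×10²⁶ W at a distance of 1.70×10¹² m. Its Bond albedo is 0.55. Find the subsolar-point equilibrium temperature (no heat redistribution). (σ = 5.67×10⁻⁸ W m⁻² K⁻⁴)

Flux: S = L/(4πd²) = 1.61×10²⁶/(4π×(1.70×10¹²)²) = 4.43 W m⁻².
At the subsolar point the surface absorbs S(1−A) and emits σT⁴ per unit area — no factor of 4, since only the local patch is in balance.
T = [4.43 × 0.45 / 5.67×10⁻⁸]^(1/4) = (3.52×10⁷)^(1/4) = 77.0 K.

T_ss ≈ 77.0 K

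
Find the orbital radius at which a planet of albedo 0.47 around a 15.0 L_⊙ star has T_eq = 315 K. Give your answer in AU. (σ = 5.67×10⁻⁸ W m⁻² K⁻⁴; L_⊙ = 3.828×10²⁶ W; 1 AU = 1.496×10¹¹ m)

L = 15.0 × 3.828×10²⁶ = 5.74×10²⁷ W.
From T_eq⁴ = L(1−A)/(16πσd²): d = √[L(1−A)/(16πσT_eq⁴)].
d = √[5.74×10²⁷ × 0.53 / (16π × 5.67×10⁻⁸ × (315)⁴)] = 3.29×10¹¹ m = 2.20 AU.

d ≈ 2.20 AU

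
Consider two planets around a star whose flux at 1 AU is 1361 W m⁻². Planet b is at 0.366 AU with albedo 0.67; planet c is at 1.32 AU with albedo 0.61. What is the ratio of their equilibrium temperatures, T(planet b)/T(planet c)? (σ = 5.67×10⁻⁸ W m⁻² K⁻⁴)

T_eq = [S₀(1−A)/(4σd²)]^(1/4), so T ∝ (1−A)^(1/4) / √d.
T₁ = [1361×0.33/(4×5.67×10⁻⁸×0.366²)]^(1/4) = 348.69 K.
T₂ = [1361×0.39/(4×5.67×10⁻⁸×1.32²)]^(1/4) = 191.44 K.

T₁/T₂ ≈ 1.821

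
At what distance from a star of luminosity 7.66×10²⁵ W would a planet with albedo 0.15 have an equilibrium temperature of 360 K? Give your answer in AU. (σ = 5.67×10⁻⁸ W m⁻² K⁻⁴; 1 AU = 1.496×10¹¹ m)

From T_eq⁴ = L(1−A)/(16πσd²): d = √[L(1−A)/(16πσT_eq⁴)].
d = √[7.66×10²⁵ × 0.85 / (16π × 5.67×10⁻⁸ × (360)⁴)] = 3.69×10¹⁰ m = 0.247 AU.

d ≈ 0.247 AU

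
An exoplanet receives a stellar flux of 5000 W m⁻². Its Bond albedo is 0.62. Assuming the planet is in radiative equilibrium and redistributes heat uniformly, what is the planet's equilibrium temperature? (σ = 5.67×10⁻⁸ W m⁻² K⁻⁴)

Energy balance: absorbed = emitted ⇒ πR²·S(1−A) = 4πR²·σT_eq⁴, so T_eq⁴ = S(1−A)/(4σ).
T_eq = [5000 × 0.38 / (4 × 5.67×10⁻⁸)]^(1/4) = (8.38×10⁹)^(1/4) = 303 K.

T_eq ≈ 303 K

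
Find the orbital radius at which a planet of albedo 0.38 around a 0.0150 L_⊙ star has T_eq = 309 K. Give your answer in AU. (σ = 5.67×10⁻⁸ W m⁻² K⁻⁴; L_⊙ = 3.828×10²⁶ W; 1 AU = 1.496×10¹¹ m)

d ≈ 0.0782 AU

L = 0.0150 × 3.828×10²⁶ = 5.74×10²⁴ W.
From T_eq⁴ = L(1−A)/(16πσd²): d = √[L(1−A)/(16πσT_eq⁴)].
d = √[5.74×10²⁴ × 0.62 / (16π × 5.67×10⁻⁸ × (309)⁴)] = 1.17×10¹⁰ m = 0.0782 AU.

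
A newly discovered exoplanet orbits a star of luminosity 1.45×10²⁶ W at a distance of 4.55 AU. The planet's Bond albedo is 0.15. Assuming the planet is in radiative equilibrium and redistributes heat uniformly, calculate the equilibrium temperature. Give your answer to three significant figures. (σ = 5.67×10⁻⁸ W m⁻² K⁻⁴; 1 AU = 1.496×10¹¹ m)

T_eq ≈ 98.3 K

d = 4.55 AU = 6.81×10¹¹ m.
Flux: S = L/(4πd²) = 1.45×10²⁶/(4π×(6.81×10¹¹)²) = 24.9 W m⁻².
Energy balance: absorbed = emitted ⇒ πR²·S(1−A) = 4πR²·σT_eq⁴, so T_eq⁴ = S(1−A)/(4σ).
T_eq = [24.9 × 0.85 / (4 × 5.67×10⁻⁸)]^(1/4) = (9.33×10⁷)^(1/4) = 98.3 K.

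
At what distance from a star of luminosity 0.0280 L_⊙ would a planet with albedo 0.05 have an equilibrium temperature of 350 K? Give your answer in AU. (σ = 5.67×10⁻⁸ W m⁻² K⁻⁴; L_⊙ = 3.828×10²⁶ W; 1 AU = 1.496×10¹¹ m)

d ≈ 0.103 AU

L = 0.0280 × 3.828×10²⁶ = 1.07×10²⁵ W.
From T_eq⁴ = L(1−A)/(16πσd²): d = √[L(1−A)/(16πσT_eq⁴)].
d = √[1.07×10²⁵ × 0.95 / (16π × 5.67×10⁻⁸ × (350)⁴)] = 1.54×10¹⁰ m = 0.103 AU.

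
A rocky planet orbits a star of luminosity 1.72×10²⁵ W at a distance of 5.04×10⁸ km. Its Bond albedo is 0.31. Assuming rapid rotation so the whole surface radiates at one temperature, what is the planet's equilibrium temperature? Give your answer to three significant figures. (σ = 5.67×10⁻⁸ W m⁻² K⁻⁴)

d = 5.04×10⁸ km = 5.04×10¹¹ m.
Flux: S = L/(4πd²) = 1.72×10²⁵/(4π×(5.04×10¹¹)²) = 5.39 W m⁻².
Energy balance: absorbed = emitted ⇒ πR²·S(1−A) = 4πR²·σT_eq⁴, so T_eq⁴ = S(1−A)/(4σ).
T_eq = [5.39 × 0.69 / (4 × 5.67×10⁻⁸)]^(1/4) = (1.64×10⁷)^(1/4) = 63.6 K.

T_eq ≈ 63.6 K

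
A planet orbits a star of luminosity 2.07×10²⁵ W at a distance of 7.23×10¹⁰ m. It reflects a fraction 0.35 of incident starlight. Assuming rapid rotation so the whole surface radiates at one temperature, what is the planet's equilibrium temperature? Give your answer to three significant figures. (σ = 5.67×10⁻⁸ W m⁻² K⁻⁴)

Flux: S = L/(4πd²) = 2.07×10²⁵/(4π×(7.23×10¹⁰)²) = 315 W m⁻².
Energy balance: absorbed = emitted ⇒ πR²·S(1−A) = 4πR²·σT_eq⁴, so T_eq⁴ = S(1−A)/(4σ).
T_eq = [315 × 0.65 / (4 × 5.67×10⁻⁸)]^(1/4) = (9.03×10⁸)^(1/4) = 173 K.

T_eq ≈ 173 K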